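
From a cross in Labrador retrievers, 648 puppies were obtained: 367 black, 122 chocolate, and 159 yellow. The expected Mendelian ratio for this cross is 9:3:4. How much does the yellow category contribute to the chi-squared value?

0.056

Under the 9:3:4 hypothesis (Σ ratio = 16, N = 648):
  black: 648 × 9/16 = 364.5
  chocolate: 648 × 3/16 = 121.5
  yellow: 648 × 4/16 = 162
Contribution of yellow: (159 − 162)² / 162 = 0.0556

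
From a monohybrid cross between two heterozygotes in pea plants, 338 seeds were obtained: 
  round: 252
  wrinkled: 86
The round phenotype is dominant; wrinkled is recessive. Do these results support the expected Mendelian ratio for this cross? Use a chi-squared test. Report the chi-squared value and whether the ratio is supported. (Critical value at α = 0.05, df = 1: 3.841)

0.036; consistent

For a monohybrid cross between heterozygotes with complete dominance, the expected phenotypic ratio is 3:1.
The 3:1 ratio has 4 parts, so with N = 338 the expected counts are:
  round: 338 × 3/4 = 253.5
  wrinkled: 338 × 1/4 = 84.5
χ² = Σ (O − E)² / E
  round: (252 − 253.5)² / 253.5 = 0.0089
  wrinkled: (86 − 84.5)² / 84.5 = 0.0266
χ² = 0.0089 + 0.0266 = 0.0355 ≈ 0.036
Degrees of freedom = 2 − 1 = 1; critical value at α = 0.05 is 3.841.
Since 0.036 < 3.841, we fail to reject the null hypothesis — the data are consistent with the 3:1 ratio.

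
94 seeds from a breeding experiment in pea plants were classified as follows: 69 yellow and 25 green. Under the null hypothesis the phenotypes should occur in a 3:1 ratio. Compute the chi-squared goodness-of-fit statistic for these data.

Total ratio parts = 4. Expected numbers out of 94:
  yellow: 94 × 3/4 = 70.5
  green: 94 × 1/4 = 23.5
χ² = Σ (O − E)² / E
  yellow: (69 − 70.5)² / 70.5 = 0.0319
  green: (25 − 23.5)² / 23.5 = 0.0957
χ² = 0.0319 + 0.0957 = 0.1276 ≈ 0.128

0.128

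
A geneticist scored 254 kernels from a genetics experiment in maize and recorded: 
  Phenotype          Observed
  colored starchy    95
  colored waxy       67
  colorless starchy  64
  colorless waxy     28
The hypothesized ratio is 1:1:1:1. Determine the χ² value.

35.669

The 1:1:1:1 ratio has 4 parts, so with N = 254 the expected counts are:
  colored starchy: 254 × 1/4 = 63.5
  colored waxy: 254 × 1/4 = 63.5
  colorless starchy: 254 × 1/4 = 63.5
  colorless waxy: 254 × 1/4 = 63.5
χ² = Σ (O − E)² / E
  colored starchy: (95 − 63.5)² / 63.5 = 15.6260
  colored waxy: (67 − 63.5)² / 63.5 = 0.1929
  colorless starchy: (64 − 63.5)² / 63.5 = 0.0039
  colorless waxy: (28 − 63.5)² / 63.5 = 19.8465
χ² = 15.6260 + 0.1929 + 0.0039 + 19.8465 = 35.6693 ≈ 35.669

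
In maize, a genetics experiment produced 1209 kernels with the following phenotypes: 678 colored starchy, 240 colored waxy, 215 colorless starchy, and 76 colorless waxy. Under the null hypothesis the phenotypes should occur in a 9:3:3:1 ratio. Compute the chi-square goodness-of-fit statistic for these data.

Expected counts for N = 1209 under a 9:3:3:1 ratio (total parts = 16):
  colored starchy: 1209 × 9/16 = 680.0625
  colored waxy: 1209 × 3/16 = 226.6875
  colorless starchy: 1209 × 3/16 = 226.6875
  colorless waxy: 1209 × 1/16 = 75.5625
χ² = Σ (O − E)² / E
  colored starchy: (678 − 680.0625)² / 680.0625 = 0.0063
  colored waxy: (240 − 226.6875)² / 226.6875 = 0.7818
  colorless starchy: (215 − 226.6875)² / 226.6875 = 0.6026
  colorless waxy: (76 − 75.5625)² / 75.5625 = 0.0025
χ² = 0.0063 + 0.7818 + 0.6026 + 0.0025 = 1.3932 ≈ 1.393

1.393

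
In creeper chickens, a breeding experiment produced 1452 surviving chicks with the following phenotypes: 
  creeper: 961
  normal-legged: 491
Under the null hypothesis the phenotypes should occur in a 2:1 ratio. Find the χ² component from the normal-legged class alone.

0.101

Expected counts for N = 1452 under a 2:1 ratio (total parts = 3):
  creeper: 1452 × 2/3 = 968
  normal-legged: 1452 × 1/3 = 484
Contribution of normal-legged: (491 − 484)² / 484 = 0.1012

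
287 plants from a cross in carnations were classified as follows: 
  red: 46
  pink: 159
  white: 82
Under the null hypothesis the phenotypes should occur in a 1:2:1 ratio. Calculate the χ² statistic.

12.380

Total ratio parts = 4. Expected numbers out of 287:
  red: 287 × 1/4 = 71.75
  pink: 287 × 2/4 = 143.5
  white: 287 × 1/4 = 71.75
χ² = Σ (O − E)² / E
  red: (46 − 71.75)² / 71.75 = 9.2413
  pink: (159 − 143.5)² / 143.5 = 1.6742
  white: (82 − 71.75)² / 71.75 = 1.4643
χ² = 9.2413 + 1.6742 + 1.4643 = 12.3798 ≈ 12.380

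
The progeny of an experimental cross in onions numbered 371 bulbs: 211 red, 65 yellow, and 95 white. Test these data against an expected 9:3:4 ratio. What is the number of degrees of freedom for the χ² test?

A goodness-of-fit test with 3 phenotype classes has df = 3 − 1 = 2.

2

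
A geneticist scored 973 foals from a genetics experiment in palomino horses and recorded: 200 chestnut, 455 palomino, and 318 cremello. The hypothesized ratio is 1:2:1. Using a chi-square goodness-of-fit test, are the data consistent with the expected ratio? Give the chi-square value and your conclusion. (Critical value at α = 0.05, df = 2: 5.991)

32.700; not consistent

Expected counts for N = 973 under a 1:2:1 ratio (total parts = 4):
  chestnut: 973 × 1/4 = 243.25
  palomino: 973 × 2/4 = 486.5
  cremello: 973 × 1/4 = 243.25
χ² = Σ (O − E)² / E
  chestnut: (200 − 243.25)² / 243.25 = 7.6899
  palomino: (455 − 486.5)² / 486.5 = 2.0396
  cremello: (318 − 243.25)² / 243.25 = 22.9705
χ² = 7.6899 + 2.0396 + 22.9705 = 32.700
Degrees of freedom = 3 − 1 = 2; critical value at α = 0.05 is 5.991.
Since 32.700 > 5.991, we reject the null hypothesis — the data do not fit the 1:2:1 ratio.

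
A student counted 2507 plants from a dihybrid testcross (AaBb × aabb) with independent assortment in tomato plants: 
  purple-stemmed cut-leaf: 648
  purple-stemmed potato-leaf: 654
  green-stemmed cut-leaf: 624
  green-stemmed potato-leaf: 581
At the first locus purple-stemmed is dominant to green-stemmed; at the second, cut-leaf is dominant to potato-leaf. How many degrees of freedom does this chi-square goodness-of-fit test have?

3

A dihybrid testcross with independent assortment gives a 1:1:1:1 ratio.
A goodness-of-fit test with 4 phenotype classes has df = 4 − 1 = 3.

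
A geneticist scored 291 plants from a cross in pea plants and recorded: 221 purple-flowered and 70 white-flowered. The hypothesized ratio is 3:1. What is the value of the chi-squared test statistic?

0.139

Expected counts for N = 291 under a 3:1 ratio (total parts = 4):
  purple-flowered: 291 × 3/4 = 218.25
  white-flowered: 291 × 1/4 = 72.75
χ² = Σ (O − E)² / E
  purple-flowered: (221 − 218.25)² / 218.25 = 0.0347
  white-flowered: (70 − 72.75)² / 72.75 = 0.1040
χ² = 0.0347 + 0.1040 = 0.1387 ≈ 0.139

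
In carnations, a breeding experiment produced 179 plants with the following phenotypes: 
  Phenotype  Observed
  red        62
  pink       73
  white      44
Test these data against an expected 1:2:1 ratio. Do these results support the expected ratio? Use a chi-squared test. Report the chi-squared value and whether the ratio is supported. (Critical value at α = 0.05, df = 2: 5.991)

9.704; not consistent

Total ratio parts = 4. Expected numbers out of 179:
  red: 179 × 1/4 = 44.75
  pink: 179 × 2/4 = 89.5
  white: 179 × 1/4 = 44.75
χ² = Σ (O − E)² / E
  red: (62 − 44.75)² / 44.75 = 6.6494
  pink: (73 − 89.5)² / 89.5 = 3.0419
  white: (44 − 44.75)² / 44.75 = 0.0126
χ² = 6.6494 + 3.0419 + 0.0126 = 9.7039 ≈ 9.704
Degrees of freedom = 3 − 1 = 2; critical value at α = 0.05 is 5.991.
Since 9.704 > 5.991, we reject the null hypothesis — the data do not fit the 1:2:1 ratio.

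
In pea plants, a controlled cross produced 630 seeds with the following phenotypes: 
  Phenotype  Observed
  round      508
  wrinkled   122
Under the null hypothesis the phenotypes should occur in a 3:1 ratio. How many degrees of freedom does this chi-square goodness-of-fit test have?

1

A goodness-of-fit test with 2 phenotype classes has df = 2 − 1 = 1.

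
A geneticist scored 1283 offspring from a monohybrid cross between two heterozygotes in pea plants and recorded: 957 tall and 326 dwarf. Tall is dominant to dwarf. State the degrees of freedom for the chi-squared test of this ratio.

1

For a monohybrid cross between heterozygotes with complete dominance, the expected phenotypic ratio is 3:1.
A goodness-of-fit test with 2 phenotype classes has df = 2 − 1 = 1.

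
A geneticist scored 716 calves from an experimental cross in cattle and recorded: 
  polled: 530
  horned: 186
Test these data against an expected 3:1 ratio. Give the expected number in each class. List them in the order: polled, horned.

The 3:1 ratio has 4 parts, so with N = 716 the expected counts are:
  polled: 716 × 3/4 = 537
  horned: 716 × 1/4 = 179

537, 179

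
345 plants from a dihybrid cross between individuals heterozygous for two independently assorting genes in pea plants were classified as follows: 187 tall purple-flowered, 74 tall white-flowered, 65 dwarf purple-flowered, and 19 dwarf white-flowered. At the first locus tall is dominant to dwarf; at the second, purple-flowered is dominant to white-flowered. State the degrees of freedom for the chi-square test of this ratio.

A dihybrid F₂ with independent assortment and complete dominance at both loci gives a 9:3:3:1 phenotypic ratio.
A goodness-of-fit test with 4 phenotype classes has df = 4 − 1 = 3.

3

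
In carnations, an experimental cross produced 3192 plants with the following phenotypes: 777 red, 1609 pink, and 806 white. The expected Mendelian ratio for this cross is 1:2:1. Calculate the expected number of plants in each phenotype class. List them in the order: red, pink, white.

798, 1596, 798

Expected counts for N = 3192 under a 1:2:1 ratio (total parts = 4):
  red: 3192 × 1/4 = 798
  pink: 3192 × 2/4 = 1596
  white: 3192 × 1/4 = 798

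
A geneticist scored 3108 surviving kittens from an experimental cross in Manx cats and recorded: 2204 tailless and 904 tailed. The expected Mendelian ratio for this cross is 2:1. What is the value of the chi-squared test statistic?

Expected counts for N = 3108 under a 2:1 ratio (total parts = 3):
  tailless: 3108 × 2/3 = 2072
  tailed: 3108 × 1/3 = 1036
χ² = Σ (O − E)² / E
  tailless: (2204 − 2072)² / 2072 = 8.4093
  tailed: (904 − 1036)² / 1036 = 16.8185
χ² = 8.4093 + 16.8185 = 25.2278 ≈ 25.228

25.228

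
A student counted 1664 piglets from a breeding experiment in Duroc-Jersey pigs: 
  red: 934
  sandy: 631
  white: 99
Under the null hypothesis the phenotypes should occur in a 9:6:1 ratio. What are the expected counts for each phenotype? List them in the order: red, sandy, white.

936, 624, 104

Total ratio parts = 16. Expected numbers out of 1664:
  red: 1664 × 9/16 = 936
  sandy: 1664 × 6/16 = 624
  white: 1664 × 1/16 = 104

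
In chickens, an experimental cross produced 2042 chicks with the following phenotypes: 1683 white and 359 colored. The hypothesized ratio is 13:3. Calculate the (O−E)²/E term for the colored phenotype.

The 13:3 ratio has 16 parts, so with N = 2042 the expected counts are:
  white: 2042 × 13/16 = 1659.125
  colored: 2042 × 3/16 = 382.875
Contribution of colored: (359 − 382.875)² / 382.875 = 1.4888

1.489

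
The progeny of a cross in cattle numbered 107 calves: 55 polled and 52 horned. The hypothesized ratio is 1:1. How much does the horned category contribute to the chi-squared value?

Expected counts for N = 107 under a 1:1 ratio (total parts = 2):
  polled: 107 × 1/2 = 53.5
  horned: 107 × 1/2 = 53.5
Contribution of horned: (52 − 53.5)² / 53.5 = 0.0421

0.042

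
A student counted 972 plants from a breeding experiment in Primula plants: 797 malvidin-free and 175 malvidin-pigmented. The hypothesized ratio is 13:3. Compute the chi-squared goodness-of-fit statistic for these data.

0.355

Expected counts for N = 972 under a 13:3 ratio (total parts = 16):
  malvidin-free: 972 × 13/16 = 789.75
  malvidin-pigmented: 972 × 3/16 = 182.25
χ² = Σ (O − E)² / E
  malvidin-free: (797 − 789.75)² / 789.75 = 0.0666
  malvidin-pigmented: (175 − 182.25)² / 182.25 = 0.2884
χ² = 0.0666 + 0.2884 = 0.355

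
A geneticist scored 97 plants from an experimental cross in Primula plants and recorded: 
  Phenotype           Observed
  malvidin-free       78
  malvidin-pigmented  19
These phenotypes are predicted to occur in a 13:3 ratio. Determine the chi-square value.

Total ratio parts = 16. Expected numbers out of 97:
  malvidin-free: 97 × 13/16 = 78.8125
  malvidin-pigmented: 97 × 3/16 = 18.1875
χ² = Σ (O − E)² / E
  malvidin-free: (78 − 78.8125)² / 78.8125 = 0.0084
  malvidin-pigmented: (19 − 18.1875)² / 18.1875 = 0.0363
χ² = 0.0084 + 0.0363 = 0.0447 ≈ 0.045

0.045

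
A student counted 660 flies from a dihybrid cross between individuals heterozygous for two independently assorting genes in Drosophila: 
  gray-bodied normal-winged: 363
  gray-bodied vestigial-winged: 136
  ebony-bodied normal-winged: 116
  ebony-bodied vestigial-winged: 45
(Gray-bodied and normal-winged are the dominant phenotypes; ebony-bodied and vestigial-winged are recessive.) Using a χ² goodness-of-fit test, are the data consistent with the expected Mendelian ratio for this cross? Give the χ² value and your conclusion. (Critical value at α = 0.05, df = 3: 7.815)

2.222; consistent

A dihybrid F₂ with independent assortment and complete dominance at both loci gives a 9:3:3:1 phenotypic ratio.
Expected counts for N = 660 under a 9:3:3:1 ratio (total parts = 16):
  gray-bodied normal-winged: 660 × 9/16 = 371.25
  gray-bodied vestigial-winged: 660 × 3/16 = 123.75
  ebony-bodied normal-winged: 660 × 3/16 = 123.75
  ebony-bodied vestigial-winged: 660 × 1/16 = 41.25
χ² = Σ (O − E)² / E
  gray-bodied normal-winged: (363 − 371.25)² / 371.25 = 0.1833
  gray-bodied vestigial-winged: (136 − 123.75)² / 123.75 = 1.2126
  ebony-bodied normal-winged: (116 − 123.75)² / 123.75 = 0.4854
  ebony-bodied vestigial-winged: (45 − 41.25)² / 41.25 = 0.3409
χ² = 0.1833 + 1.2126 + 0.4854 + 0.3409 = 2.2222 ≈ 2.222
Degrees of freedom = 4 − 1 = 3; critical value at α = 0.05 is 7.815.
Since 2.222 < 7.815, we fail to reject the null hypothesis — the data are consistent with the 9:3:3:1 ratio.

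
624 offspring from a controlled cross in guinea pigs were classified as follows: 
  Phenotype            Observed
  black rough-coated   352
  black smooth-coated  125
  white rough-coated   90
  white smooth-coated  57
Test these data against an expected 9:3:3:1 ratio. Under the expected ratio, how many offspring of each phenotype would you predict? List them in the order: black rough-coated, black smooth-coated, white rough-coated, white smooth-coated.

Under the 9:3:3:1 hypothesis (Σ ratio = 16, N = 624):
  black rough-coated: 624 × 9/16 = 351
  black smooth-coated: 624 × 3/16 = 117
  white rough-coated: 624 × 3/16 = 117
  white smooth-coated: 624 × 1/16 = 39

351, 117, 117, 39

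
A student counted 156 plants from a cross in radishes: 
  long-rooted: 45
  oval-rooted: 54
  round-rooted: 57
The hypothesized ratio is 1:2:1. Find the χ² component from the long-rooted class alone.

Under the 1:2:1 hypothesis (Σ ratio = 4, N = 156):
  long-rooted: 156 × 1/4 = 39
  oval-rooted: 156 × 2/4 = 78
  round-rooted: 156 × 1/4 = 39
Contribution of long-rooted: (45 − 39)² / 39 = 0.9231

0.923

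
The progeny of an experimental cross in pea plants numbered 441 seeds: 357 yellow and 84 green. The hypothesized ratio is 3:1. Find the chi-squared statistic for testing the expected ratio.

Under the 3:1 hypothesis (Σ ratio = 4, N = 441):
  yellow: 441 × 3/4 = 330.75
  green: 441 × 1/4 = 110.25
χ² = Σ (O − E)² / E
  yellow: (357 − 330.75)² / 330.75 = 2.0833
  green: (84 − 110.25)² / 110.25 = 6.2500
χ² = 2.0833 + 6.2500 = 8.3333 ≈ 8.333

8.333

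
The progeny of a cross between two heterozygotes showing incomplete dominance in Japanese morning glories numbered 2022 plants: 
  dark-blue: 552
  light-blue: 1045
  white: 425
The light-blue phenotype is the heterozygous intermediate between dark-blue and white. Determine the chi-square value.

18.240

With incomplete dominance, a heterozygote × heterozygote cross gives a 1:2:1 phenotypic ratio.
The 1:2:1 ratio has 4 parts, so with N = 2022 the expected counts are:
  dark-blue: 2022 × 1/4 = 505.5
  light-blue: 2022 × 2/4 = 1011
  white: 2022 × 1/4 = 505.5
χ² = Σ (O − E)² / E
  dark-blue: (552 − 505.5)² / 505.5 = 4.2774
  light-blue: (1045 − 1011)² / 1011 = 1.1434
  white: (425 − 505.5)² / 505.5 = 12.8195
χ² = 4.2774 + 1.1434 + 12.8195 = 18.2403 ≈ 18.240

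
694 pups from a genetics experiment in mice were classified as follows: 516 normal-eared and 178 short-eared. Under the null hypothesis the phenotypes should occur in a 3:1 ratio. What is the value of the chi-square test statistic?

Under the 3:1 hypothesis (Σ ratio = 4, N = 694):
  normal-eared: 694 × 3/4 = 520.5
  short-eared: 694 × 1/4 = 173.5
χ² = Σ (O − E)² / E
  normal-eared: (516 − 520.5)² / 520.5 = 0.0389
  short-eared: (178 − 173.5)² / 173.5 = 0.1167
χ² = 0.0389 + 0.1167 = 0.1556 ≈ 0.156

0.156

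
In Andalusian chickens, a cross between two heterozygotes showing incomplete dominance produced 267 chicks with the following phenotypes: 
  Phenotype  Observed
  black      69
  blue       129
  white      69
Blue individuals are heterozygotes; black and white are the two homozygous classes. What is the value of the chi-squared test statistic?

With incomplete dominance, a heterozygote × heterozygote cross gives a 1:2:1 phenotypic ratio.
Total ratio parts = 4. Expected numbers out of 267:
  black: 267 × 1/4 = 66.75
  blue: 267 × 2/4 = 133.5
  white: 267 × 1/4 = 66.75
χ² = Σ (O − E)² / E
  black: (69 − 66.75)² / 66.75 = 0.0758
  blue: (129 − 133.5)² / 133.5 = 0.1517
  white: (69 − 66.75)² / 66.75 = 0.0758
χ² = 0.0758 + 0.1517 + 0.0758 = 0.3033 ≈ 0.303

0.303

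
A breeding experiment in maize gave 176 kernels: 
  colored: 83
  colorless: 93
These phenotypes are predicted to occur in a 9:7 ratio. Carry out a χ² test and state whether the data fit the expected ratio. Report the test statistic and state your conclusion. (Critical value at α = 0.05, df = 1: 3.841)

Total ratio parts = 16. Expected numbers out of 176:
  colored: 176 × 9/16 = 99
  colorless: 176 × 7/16 = 77
χ² = Σ (O − E)² / E
  colored: (83 − 99)² / 99 = 2.5859
  colorless: (93 − 77)² / 77 = 3.3247
χ² = 2.5859 + 3.3247 = 5.9106 ≈ 5.911
Degrees of freedom = 2 − 1 = 1; critical value at α = 0.05 is 3.841.
Since 5.911 > 3.841, we reject the null hypothesis — the data do not fit the 9:7 ratio.

5.911; not consistent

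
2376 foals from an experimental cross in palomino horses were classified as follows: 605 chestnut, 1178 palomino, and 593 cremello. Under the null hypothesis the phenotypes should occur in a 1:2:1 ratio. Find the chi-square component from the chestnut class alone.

Under the 1:2:1 hypothesis (Σ ratio = 4, N = 2376):
  chestnut: 2376 × 1/4 = 594
  palomino: 2376 × 2/4 = 1188
  cremello: 2376 × 1/4 = 594
Contribution of chestnut: (605 − 594)² / 594 = 0.2037

0.204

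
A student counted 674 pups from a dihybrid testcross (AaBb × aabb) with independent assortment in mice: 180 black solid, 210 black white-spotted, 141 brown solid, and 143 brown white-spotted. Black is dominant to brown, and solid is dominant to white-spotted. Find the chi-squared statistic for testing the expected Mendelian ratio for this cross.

A dihybrid testcross with independent assortment gives a 1:1:1:1 ratio.
Total ratio parts = 4. Expected numbers out of 674:
  black solid: 674 × 1/4 = 168.5
  black white-spotted: 674 × 1/4 = 168.5
  brown solid: 674 × 1/4 = 168.5
  brown white-spotted: 674 × 1/4 = 168.5
χ² = Σ (O − E)² / E
  black solid: (180 − 168.5)² / 168.5 = 0.7849
  black white-spotted: (210 − 168.5)² / 168.5 = 10.2211
  brown solid: (141 − 168.5)² / 168.5 = 4.4881
  brown white-spotted: (143 − 168.5)² / 168.5 = 3.8591
χ² = 0.7849 + 10.2211 + 4.4881 + 3.8591 = 19.3532 ≈ 19.353

19.353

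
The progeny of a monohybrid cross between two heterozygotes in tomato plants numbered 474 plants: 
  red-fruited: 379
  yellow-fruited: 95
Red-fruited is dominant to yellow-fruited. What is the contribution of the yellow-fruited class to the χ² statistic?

For a monohybrid cross between heterozygotes with complete dominance, the expected phenotypic ratio is 3:1.
Under the 3:1 hypothesis (Σ ratio = 4, N = 474):
  red-fruited: 474 × 3/4 = 355.5
  yellow-fruited: 474 × 1/4 = 118.5
Contribution of yellow-fruited: (95 − 118.5)² / 118.5 = 4.6603

4.660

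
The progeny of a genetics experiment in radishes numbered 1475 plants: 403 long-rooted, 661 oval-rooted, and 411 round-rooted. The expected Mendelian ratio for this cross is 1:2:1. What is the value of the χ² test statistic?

15.957

The 1:2:1 ratio has 4 parts, so with N = 1475 the expected counts are:
  long-rooted: 1475 × 1/4 = 368.75
  oval-rooted: 1475 × 2/4 = 737.5
  round-rooted: 1475 × 1/4 = 368.75
χ² = Σ (O − E)² / E
  long-rooted: (403 − 368.75)² / 368.75 = 3.1812
  oval-rooted: (661 − 737.5)² / 737.5 = 7.9353
  round-rooted: (411 − 368.75)² / 368.75 = 4.8408
χ² = 3.1812 + 7.9353 + 4.8408 = 15.9573 ≈ 15.957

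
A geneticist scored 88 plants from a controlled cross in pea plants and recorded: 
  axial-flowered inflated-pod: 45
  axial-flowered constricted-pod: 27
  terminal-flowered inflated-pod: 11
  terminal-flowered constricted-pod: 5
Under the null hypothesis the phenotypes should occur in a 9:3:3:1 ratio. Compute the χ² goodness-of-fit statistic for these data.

Expected counts for N = 88 under a 9:3:3:1 ratio (total parts = 16):
  axial-flowered inflated-pod: 88 × 9/16 = 49.5
  axial-flowered constricted-pod: 88 × 3/16 = 16.5
  terminal-flowered inflated-pod: 88 × 3/16 = 16.5
  terminal-flowered constricted-pod: 88 × 1/16 = 5.5
χ² = Σ (O − E)² / E
  axial-flowered inflated-pod: (45 − 49.5)² / 49.5 = 0.4091
  axial-flowered constricted-pod: (27 − 16.5)² / 16.5 = 6.6818
  terminal-flowered inflated-pod: (11 − 16.5)² / 16.5 = 1.8333
  terminal-flowered constricted-pod: (5 − 5.5)² / 5.5 = 0.0455
χ² = 0.4091 + 6.6818 + 1.8333 + 0.0455 = 8.9697 ≈ 8.970

8.970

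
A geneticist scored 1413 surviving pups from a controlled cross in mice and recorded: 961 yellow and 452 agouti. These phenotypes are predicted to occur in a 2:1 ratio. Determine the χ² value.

Expected counts for N = 1413 under a 2:1 ratio (total parts = 3):
  yellow: 1413 × 2/3 = 942
  agouti: 1413 × 1/3 = 471
χ² = Σ (O − E)² / E
  yellow: (961 − 942)² / 942 = 0.3832
  agouti: (452 − 471)² / 471 = 0.7665
χ² = 0.3832 + 0.7665 = 1.1497 ≈ 1.150

1.150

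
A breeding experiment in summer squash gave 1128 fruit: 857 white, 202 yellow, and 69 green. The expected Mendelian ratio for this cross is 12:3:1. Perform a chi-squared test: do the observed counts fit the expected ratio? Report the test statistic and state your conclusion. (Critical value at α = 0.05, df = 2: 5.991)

Total ratio parts = 16. Expected numbers out of 1128:
  white: 1128 × 12/16 = 846
  yellow: 1128 × 3/16 = 211.5
  green: 1128 × 1/16 = 70.5
χ² = Σ (O − E)² / E
  white: (857 − 846)² / 846 = 0.1430
  yellow: (202 − 211.5)² / 211.5 = 0.4267
  green: (69 − 70.5)² / 70.5 = 0.0319
χ² = 0.1430 + 0.4267 + 0.0319 = 0.6016 ≈ 0.602
Degrees of freedom = 3 − 1 = 2; critical value at α = 0.05 is 5.991.
Since 0.602 < 5.991, we fail to reject the null hypothesis — the data are consistent with the 12:3:1 ratio.

0.602; consistent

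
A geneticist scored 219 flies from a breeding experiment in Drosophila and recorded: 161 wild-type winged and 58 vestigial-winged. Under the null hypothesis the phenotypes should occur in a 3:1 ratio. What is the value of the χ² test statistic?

Total ratio parts = 4. Expected numbers out of 219:
  wild-type winged: 219 × 3/4 = 164.25
  vestigial-winged: 219 × 1/4 = 54.75
χ² = Σ (O − E)² / E
  wild-type winged: (161 − 164.25)² / 164.25 = 0.0643
  vestigial-winged: (58 − 54.75)² / 54.75 = 0.1929
χ² = 0.0643 + 0.1929 = 0.2572 ≈ 0.257

0.257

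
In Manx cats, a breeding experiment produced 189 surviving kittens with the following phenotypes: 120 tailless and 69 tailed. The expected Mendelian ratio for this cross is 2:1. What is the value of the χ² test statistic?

The 2:1 ratio has 3 parts, so with N = 189 the expected counts are:
  tailless: 189 × 2/3 = 126
  tailed: 189 × 1/3 = 63
χ² = Σ (O − E)² / E
  tailless: (120 − 126)² / 126 = 0.2857
  tailed: (69 − 63)² / 63 = 0.5714
χ² = 0.2857 + 0.5714 = 0.8571 ≈ 0.857

0.857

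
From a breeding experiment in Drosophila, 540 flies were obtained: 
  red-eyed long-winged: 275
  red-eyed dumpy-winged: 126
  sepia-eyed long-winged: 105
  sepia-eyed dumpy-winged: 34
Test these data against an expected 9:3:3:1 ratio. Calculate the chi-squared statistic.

Total ratio parts = 16. Expected numbers out of 540:
  red-eyed long-winged: 540 × 9/16 = 303.75
  red-eyed dumpy-winged: 540 × 3/16 = 101.25
  sepia-eyed long-winged: 540 × 3/16 = 101.25
  sepia-eyed dumpy-winged: 540 × 1/16 = 33.75
χ² = Σ (O − E)² / E
  red-eyed long-winged: (275 − 303.75)² / 303.75 = 2.7212
  red-eyed dumpy-winged: (126 − 101.25)² / 101.25 = 6.0500
  sepia-eyed long-winged: (105 − 101.25)² / 101.25 = 0.1389
  sepia-eyed dumpy-winged: (34 − 33.75)² / 33.75 = 0.0019
χ² = 2.7212 + 6.0500 + 0.1389 + 0.0019 = 8.912

8.912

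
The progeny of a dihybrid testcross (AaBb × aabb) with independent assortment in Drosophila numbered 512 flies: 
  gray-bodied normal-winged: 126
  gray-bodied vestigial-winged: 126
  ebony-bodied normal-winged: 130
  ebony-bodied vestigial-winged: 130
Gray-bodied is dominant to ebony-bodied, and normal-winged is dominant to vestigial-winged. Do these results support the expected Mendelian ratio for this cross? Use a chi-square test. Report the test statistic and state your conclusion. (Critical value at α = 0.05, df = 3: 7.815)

A dihybrid testcross with independent assortment gives a 1:1:1:1 ratio.
Total ratio parts = 4. Expected numbers out of 512:
  gray-bodied normal-winged: 512 × 1/4 = 128
  gray-bodied vestigial-winged: 512 × 1/4 = 128
  ebony-bodied normal-winged: 512 × 1/4 = 128
  ebony-bodied vestigial-winged: 512 × 1/4 = 128
χ² = Σ (O − E)² / E
  gray-bodied normal-winged: (126 − 128)² / 128 = 0.0312
  gray-bodied vestigial-winged: (126 − 128)² / 128 = 0.0312
  ebony-bodied normal-winged: (130 − 128)² / 128 = 0.0312
  ebony-bodied vestigial-winged: (130 − 128)² / 128 = 0.0312
χ² = 0.0312 + 0.0312 + 0.0312 + 0.0312 = 0.1248 ≈ 0.125
Degrees of freedom = 4 − 1 = 3; critical value at α = 0.05 is 7.815.
Since 0.125 < 7.815, we fail to reject the null hypothesis — the data are consistent with the 1:1:1:1 ratio.

0.125; consistent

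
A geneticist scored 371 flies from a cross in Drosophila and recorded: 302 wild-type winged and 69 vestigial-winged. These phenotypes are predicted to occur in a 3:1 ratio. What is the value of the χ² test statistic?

The 3:1 ratio has 4 parts, so with N = 371 the expected counts are:
  wild-type winged: 371 × 3/4 = 278.25
  vestigial-winged: 371 × 1/4 = 92.75
χ² = Σ (O − E)² / E
  wild-type winged: (302 − 278.25)² / 278.25 = 2.0272
  vestigial-winged: (69 − 92.75)² / 92.75 = 6.0815
χ² = 2.0272 + 6.0815 = 8.1087 ≈ 8.109

8.109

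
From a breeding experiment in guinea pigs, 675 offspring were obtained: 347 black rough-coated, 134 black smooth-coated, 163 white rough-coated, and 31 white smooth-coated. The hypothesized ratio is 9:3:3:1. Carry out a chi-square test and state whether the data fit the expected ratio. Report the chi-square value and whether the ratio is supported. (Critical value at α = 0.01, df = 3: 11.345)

16.708; not consistent

Under the 9:3:3:1 hypothesis (Σ ratio = 16, N = 675):
  black rough-coated: 675 × 9/16 = 379.6875
  black smooth-coated: 675 × 3/16 = 126.5625
  white rough-coated: 675 × 3/16 = 126.5625
  white smooth-coated: 675 × 1/16 = 42.1875
χ² = Σ (O − E)² / E
  black rough-coated: (347 − 379.6875)² / 379.6875 = 2.8141
  black smooth-coated: (134 − 126.5625)² / 126.5625 = 0.4371
  white rough-coated: (163 − 126.5625)² / 126.5625 = 10.4904
  white smooth-coated: (31 − 42.1875)² / 42.1875 = 2.9668
χ² = 2.8141 + 0.4371 + 10.4904 + 2.9668 = 16.7084 ≈ 16.708
Degrees of freedom = 4 − 1 = 3; critical value at α = 0.01 is 11.345.
Since 16.708 > 11.345, we reject the null hypothesis — the data do not fit the 9:3:3:1 ratio.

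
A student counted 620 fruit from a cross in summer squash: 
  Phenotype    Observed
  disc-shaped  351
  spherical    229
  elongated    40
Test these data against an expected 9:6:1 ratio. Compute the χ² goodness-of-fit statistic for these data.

0.108

Total ratio parts = 16. Expected numbers out of 620:
  disc-shaped: 620 × 9/16 = 348.75
  spherical: 620 × 6/16 = 232.5
  elongated: 620 × 1/16 = 38.75
χ² = Σ (O − E)² / E
  disc-shaped: (351 − 348.75)² / 348.75 = 0.0145
  spherical: (229 − 232.5)² / 232.5 = 0.0527
  elongated: (40 − 38.75)² / 38.75 = 0.0403
χ² = 0.0145 + 0.0527 + 0.0403 = 0.1075 ≈ 0.108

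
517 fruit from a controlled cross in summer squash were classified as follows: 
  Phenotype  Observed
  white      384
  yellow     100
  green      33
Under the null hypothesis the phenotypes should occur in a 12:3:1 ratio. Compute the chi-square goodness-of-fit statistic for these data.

Total ratio parts = 16. Expected numbers out of 517:
  white: 517 × 12/16 = 387.75
  yellow: 517 × 3/16 = 96.9375
  green: 517 × 1/16 = 32.3125
χ² = Σ (O − E)² / E
  white: (384 − 387.75)² / 387.75 = 0.0363
  yellow: (100 − 96.9375)² / 96.9375 = 0.0968
  green: (33 − 32.3125)² / 32.3125 = 0.0146
χ² = 0.0363 + 0.0968 + 0.0146 = 0.1477 ≈ 0.148

0.148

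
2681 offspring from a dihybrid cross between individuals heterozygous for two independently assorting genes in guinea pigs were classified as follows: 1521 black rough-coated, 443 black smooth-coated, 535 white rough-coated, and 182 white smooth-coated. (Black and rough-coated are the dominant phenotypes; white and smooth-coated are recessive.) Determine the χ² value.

A dihybrid F₂ with independent assortment and complete dominance at both loci gives a 9:3:3:1 phenotypic ratio.
Total ratio parts = 16. Expected numbers out of 2681:
  black rough-coated: 2681 × 9/16 = 1508.0625
  black smooth-coated: 2681 × 3/16 = 502.6875
  white rough-coated: 2681 × 3/16 = 502.6875
  white smooth-coated: 2681 × 1/16 = 167.5625
χ² = Σ (O − E)² / E
  black rough-coated: (1521 − 1508.0625)² / 1508.0625 = 0.1110
  black smooth-coated: (443 − 502.6875)² / 502.6875 = 7.0871
  white rough-coated: (535 − 502.6875)² / 502.6875 = 2.0770
  white smooth-coated: (182 − 167.5625)² / 167.5625 = 1.2440
χ² = 0.1110 + 7.0871 + 2.0770 + 1.2440 = 10.5191 ≈ 10.519

10.519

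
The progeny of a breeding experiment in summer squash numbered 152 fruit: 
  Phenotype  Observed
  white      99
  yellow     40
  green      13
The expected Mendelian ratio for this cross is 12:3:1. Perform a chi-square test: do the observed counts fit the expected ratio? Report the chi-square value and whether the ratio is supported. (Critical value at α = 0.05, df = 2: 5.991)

Expected counts for N = 152 under a 12:3:1 ratio (total parts = 16):
  white: 152 × 12/16 = 114
  yellow: 152 × 3/16 = 28.5
  green: 152 × 1/16 = 9.5
χ² = Σ (O − E)² / E
  white: (99 − 114)² / 114 = 1.9737
  yellow: (40 − 28.5)² / 28.5 = 4.6404
  green: (13 − 9.5)² / 9.5 = 1.2895
χ² = 1.9737 + 4.6404 + 1.2895 = 7.9036 ≈ 7.904
Degrees of freedom = 3 − 1 = 2; critical value at α = 0.05 is 5.991.
Since 7.904 > 5.991, we reject the null hypothesis — the data do not fit the 12:3:1 ratio.

7.904; not consistent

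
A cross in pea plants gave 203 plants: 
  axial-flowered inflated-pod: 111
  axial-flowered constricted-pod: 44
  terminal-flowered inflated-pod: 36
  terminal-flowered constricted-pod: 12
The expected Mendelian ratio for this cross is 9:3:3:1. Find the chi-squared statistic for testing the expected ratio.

1.164

Under the 9:3:3:1 hypothesis (Σ ratio = 16, N = 203):
  axial-flowered inflated-pod: 203 × 9/16 = 114.1875
  axial-flowered constricted-pod: 203 × 3/16 = 38.0625
  terminal-flowered inflated-pod: 203 × 3/16 = 38.0625
  terminal-flowered constricted-pod: 203 × 1/16 = 12.6875
χ² = Σ (O − E)² / E
  axial-flowered inflated-pod: (111 − 114.1875)² / 114.1875 = 0.0890
  axial-flowered constricted-pod: (44 − 38.0625)² / 38.0625 = 0.9262
  terminal-flowered inflated-pod: (36 − 38.0625)² / 38.0625 = 0.1118
  terminal-flowered constricted-pod: (12 − 12.6875)² / 12.6875 = 0.0373
χ² = 0.0890 + 0.9262 + 0.1118 + 0.0373 = 1.1643 ≈ 1.164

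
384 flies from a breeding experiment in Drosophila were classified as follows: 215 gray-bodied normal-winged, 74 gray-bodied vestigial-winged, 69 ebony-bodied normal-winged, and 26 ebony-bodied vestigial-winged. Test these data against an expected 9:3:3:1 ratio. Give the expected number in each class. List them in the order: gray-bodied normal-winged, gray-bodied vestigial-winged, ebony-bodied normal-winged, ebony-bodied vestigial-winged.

216, 72, 72, 24

The 9:3:3:1 ratio has 16 parts, so with N = 384 the expected counts are:
  gray-bodied normal-winged: 384 × 9/16 = 216
  gray-bodied vestigial-winged: 384 × 3/16 = 72
  ebony-bodied normal-winged: 384 × 3/16 = 72
  ebony-bodied vestigial-winged: 384 × 1/16 = 24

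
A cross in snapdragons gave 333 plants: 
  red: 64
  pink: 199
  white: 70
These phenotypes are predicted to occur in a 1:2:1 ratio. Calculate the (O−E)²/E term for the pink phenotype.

The 1:2:1 ratio has 4 parts, so with N = 333 the expected counts are:
  red: 333 × 1/4 = 83.25
  pink: 333 × 2/4 = 166.5
  white: 333 × 1/4 = 83.25
Contribution of pink: (199 − 166.5)² / 166.5 = 6.3438

6.344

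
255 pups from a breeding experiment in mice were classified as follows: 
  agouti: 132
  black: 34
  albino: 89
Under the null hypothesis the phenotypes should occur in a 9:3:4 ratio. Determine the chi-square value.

14.903

Expected counts for N = 255 under a 9:3:4 ratio (total parts = 16):
  agouti: 255 × 9/16 = 143.4375
  black: 255 × 3/16 = 47.8125
  albino: 255 × 4/16 = 63.75
χ² = Σ (O − E)² / E
  agouti: (132 − 143.4375)² / 143.4375 = 0.9120
  black: (34 − 47.8125)² / 47.8125 = 3.9903
  albino: (89 − 63.75)² / 63.75 = 10.0010
χ² = 0.9120 + 3.9903 + 10.0010 = 14.9033 ≈ 14.903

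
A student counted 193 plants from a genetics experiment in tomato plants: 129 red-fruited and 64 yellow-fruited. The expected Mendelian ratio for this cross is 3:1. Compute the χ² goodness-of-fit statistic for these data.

Total ratio parts = 4. Expected numbers out of 193:
  red-fruited: 193 × 3/4 = 144.75
  yellow-fruited: 193 × 1/4 = 48.25
χ² = Σ (O − E)² / E
  red-fruited: (129 − 144.75)² / 144.75 = 1.7137
  yellow-fruited: (64 − 48.25)² / 48.25 = 5.1412
χ² = 1.7137 + 5.1412 = 6.8549 ≈ 6.855

6.855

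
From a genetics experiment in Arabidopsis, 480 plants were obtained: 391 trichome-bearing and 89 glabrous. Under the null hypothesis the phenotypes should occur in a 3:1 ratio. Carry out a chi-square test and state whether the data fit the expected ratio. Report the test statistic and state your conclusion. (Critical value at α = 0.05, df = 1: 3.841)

10.678; not consistent

Under the 3:1 hypothesis (Σ ratio = 4, N = 480):
  trichome-bearing: 480 × 3/4 = 360
  glabrous: 480 × 1/4 = 120
χ² = Σ (O − E)² / E
  trichome-bearing: (391 − 360)² / 360 = 2.6694
  glabrous: (89 − 120)² / 120 = 8.0083
χ² = 2.6694 + 8.0083 = 10.6777 ≈ 10.678
Degrees of freedom = 2 − 1 = 1; critical value at α = 0.05 is 3.841.
Since 10.678 > 3.841, we reject the null hypothesis — the data do not fit the 3:1 ratio.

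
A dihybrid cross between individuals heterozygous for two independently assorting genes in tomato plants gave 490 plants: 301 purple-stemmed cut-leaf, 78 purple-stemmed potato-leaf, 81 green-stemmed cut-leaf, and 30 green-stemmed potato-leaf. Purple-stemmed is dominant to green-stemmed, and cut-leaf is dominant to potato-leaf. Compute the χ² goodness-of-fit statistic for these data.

5.732

A dihybrid F₂ with independent assortment and complete dominance at both loci gives a 9:3:3:1 phenotypic ratio.
Total ratio parts = 16. Expected numbers out of 490:
  purple-stemmed cut-leaf: 490 × 9/16 = 275.625
  purple-stemmed potato-leaf: 490 × 3/16 = 91.875
  green-stemmed cut-leaf: 490 × 3/16 = 91.875
  green-stemmed potato-leaf: 490 × 1/16 = 30.625
χ² = Σ (O − E)² / E
  purple-stemmed cut-leaf: (301 − 275.625)² / 275.625 = 2.3361
  purple-stemmed potato-leaf: (78 − 91.875)² / 91.875 = 2.0954
  green-stemmed cut-leaf: (81 − 91.875)² / 91.875 = 1.2872
  green-stemmed potato-leaf: (30 − 30.625)² / 30.625 = 0.0128
χ² = 2.3361 + 2.0954 + 1.2872 + 0.0128 = 5.7315 ≈ 5.732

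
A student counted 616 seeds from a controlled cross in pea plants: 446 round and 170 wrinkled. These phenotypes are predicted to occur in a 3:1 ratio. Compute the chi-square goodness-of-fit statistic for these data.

2.216

Under the 3:1 hypothesis (Σ ratio = 4, N = 616):
  round: 616 × 3/4 = 462
  wrinkled: 616 × 1/4 = 154
χ² = Σ (O − E)² / E
  round: (446 − 462)² / 462 = 0.5541
  wrinkled: (170 − 154)² / 154 = 1.6623
χ² = 0.5541 + 1.6623 = 2.2164 ≈ 2.216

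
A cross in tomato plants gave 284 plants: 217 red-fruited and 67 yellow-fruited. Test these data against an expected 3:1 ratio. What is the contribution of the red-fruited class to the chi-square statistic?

0.075

Total ratio parts = 4. Expected numbers out of 284:
  red-fruited: 284 × 3/4 = 213
  yellow-fruited: 284 × 1/4 = 71
Contribution of red-fruited: (217 − 213)² / 213 = 0.0751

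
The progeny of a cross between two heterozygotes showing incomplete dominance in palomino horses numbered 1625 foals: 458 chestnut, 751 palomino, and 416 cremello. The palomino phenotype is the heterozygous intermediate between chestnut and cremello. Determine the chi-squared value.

With incomplete dominance, a heterozygote × heterozygote cross gives a 1:2:1 phenotypic ratio.
Total ratio parts = 4. Expected numbers out of 1625:
  chestnut: 1625 × 1/4 = 406.25
  palomino: 1625 × 2/4 = 812.5
  cremello: 1625 × 1/4 = 406.25
χ² = Σ (O − E)² / E
  chestnut: (458 − 406.25)² / 406.25 = 6.5922
  palomino: (751 − 812.5)² / 812.5 = 4.6551
  cremello: (416 − 406.25)² / 406.25 = 0.2340
χ² = 6.5922 + 4.6551 + 0.2340 = 11.4813 ≈ 11.481

11.481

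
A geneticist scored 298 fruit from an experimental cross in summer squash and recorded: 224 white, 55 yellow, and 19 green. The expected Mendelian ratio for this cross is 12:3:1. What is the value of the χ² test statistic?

The 12:3:1 ratio has 16 parts, so with N = 298 the expected counts are:
  white: 298 × 12/16 = 223.5
  yellow: 298 × 3/16 = 55.875
  green: 298 × 1/16 = 18.625
χ² = Σ (O − E)² / E
  white: (224 − 223.5)² / 223.5 = 0.0011
  yellow: (55 − 55.875)² / 55.875 = 0.0137
  green: (19 − 18.625)² / 18.625 = 0.0076
χ² = 0.0011 + 0.0137 + 0.0076 = 0.0224 ≈ 0.022

0.022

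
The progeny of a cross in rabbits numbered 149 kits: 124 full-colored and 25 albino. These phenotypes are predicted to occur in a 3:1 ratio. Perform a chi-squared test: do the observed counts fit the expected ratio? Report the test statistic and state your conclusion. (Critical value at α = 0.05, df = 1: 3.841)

5.371; not consistent

Under the 3:1 hypothesis (Σ ratio = 4, N = 149):
  full-colored: 149 × 3/4 = 111.75
  albino: 149 × 1/4 = 37.25
χ² = Σ (O − E)² / E
  full-colored: (124 − 111.75)² / 111.75 = 1.3428
  albino: (25 − 37.25)² / 37.25 = 4.0285
χ² = 1.3428 + 4.0285 = 5.3713 ≈ 5.371
Degrees of freedom = 2 − 1 = 1; critical value at α = 0.05 is 3.841.
Since 5.371 > 3.841, we reject the null hypothesis — the data do not fit the 3:1 ratio.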